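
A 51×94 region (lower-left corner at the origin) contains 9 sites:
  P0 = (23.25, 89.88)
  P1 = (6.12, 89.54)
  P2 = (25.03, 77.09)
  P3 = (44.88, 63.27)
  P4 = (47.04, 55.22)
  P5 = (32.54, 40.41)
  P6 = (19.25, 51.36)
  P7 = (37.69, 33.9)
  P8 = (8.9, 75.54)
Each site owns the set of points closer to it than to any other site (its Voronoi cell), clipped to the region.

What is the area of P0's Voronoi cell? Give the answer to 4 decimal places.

Area of P0's cell: 328.8836

1. box [0,51]×[0,94]: [(0, 0) (51, 0) (51, 94) (0, 94)]
2. ⊥bis P0·P1 via (14.685,89.71): [(16.4656, 0) (51, 0) (51, 94) (14.5999, 94)]  |A|=3333.9246
3. ⊥bis P0·P2 via (24.14,83.485): [(14.8343, 82.1899) (51, 87.2231) (51, 94) (14.5999, 94)]  |A|=337.4896
4. ⊥bis P0·P3 via (34.065,76.575): [(14.8343, 82.1899) (46.3724, 86.5791) (51, 90.3407) (51, 94) (14.5999, 94)]  |A|=330.2764
5. ⊥bis P0·P4 via (35.145,72.55): [(14.8343, 82.1899) (46.3724, 86.5791) (51, 90.3407) (51, 94) (14.5999, 94)]  |A|=330.2764
6. ⊥bis P0·P5 via (27.895,65.145): [(14.8343, 82.1899) (46.3724, 86.5791) (51, 90.3407) (51, 94) (14.5999, 94)]  |A|=330.2764
7. ⊥bis P0·P6 via (21.25,70.62): [(14.8343, 82.1899) (46.3724, 86.5791) (51, 90.3407) (51, 94) (14.5999, 94)]  |A|=330.2764
8. ⊥bis P0·P7 via (30.47,61.89): [(14.8343, 82.1899) (46.3724, 86.5791) (51, 90.3407) (51, 94) (14.5999, 94)]  |A|=330.2764
9. ⊥bis P0·P8 via (16.075,82.71): [(14.7986, 83.9873) (16.3798, 82.405) (46.3724, 86.5791) (51, 90.3407) (51, 94) (14.5999, 94)]  |A|=328.8836
10. canonical 6-gon: [(14.7986, 83.9873) (16.3798, 82.405) (46.3724, 86.5791) (51, 90.3407) (51, 94) (14.5999, 94)]
11. shoelace: 328.8836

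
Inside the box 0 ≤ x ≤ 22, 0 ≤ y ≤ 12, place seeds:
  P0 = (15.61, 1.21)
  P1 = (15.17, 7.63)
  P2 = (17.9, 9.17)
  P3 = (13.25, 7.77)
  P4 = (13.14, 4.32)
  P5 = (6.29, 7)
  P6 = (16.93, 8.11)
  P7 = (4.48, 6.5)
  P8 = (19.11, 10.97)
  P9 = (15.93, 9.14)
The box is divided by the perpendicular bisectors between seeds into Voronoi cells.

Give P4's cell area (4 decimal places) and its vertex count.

1. box [0,22]×[0,12]: [(0, 0) (22, 0) (22, 12) (0, 12)]
2. ⊥bis P4·P0 via (14.375,2.765): [(0, 0) (10.8936, 0) (22, 8.8209) (22, 12) (0, 12)]  |A|=215.0158
3. ⊥bis P4·P1 via (14.155,5.975): [(0, 0) (10.8936, 0) (16.5598, 4.5002) (4.331, 12) (0, 12)]  |A|=140.1109
4. ⊥bis P4·P2 via (15.52,6.745): [(0, 0) (10.8936, 0) (16.5598, 4.5002) (4.331, 12) (0, 12)]  |A|=140.1109
5. ⊥bis P4·P3 via (13.195,6.045): [(0, 6.4657) (0, 0) (10.8936, 0) (16.5598, 4.5002) (14.0872, 6.0166)]  |A|=88.1723
6. ⊥bis P4·P5 via (9.715,5.66): [(9.9066, 6.1498) (7.5006, 0) (10.8936, 0) (16.5598, 4.5002) (14.0872, 6.0166)]  |A|=33.0819
7. ⊥bis P4·P6 via (15.035,6.215): [(9.9066, 6.1498) (7.5006, 0) (10.8936, 0) (16.5598, 4.5002) (14.0872, 6.0166)]  |A|=33.0819
8. ⊥bis P4·P7 via (8.81,5.41): [(9.9066, 6.1498) (7.5006, 0) (10.8936, 0) (16.5598, 4.5002) (14.0872, 6.0166)]  |A|=33.0819
9. ⊥bis P4·P8 via (16.125,7.645): [(9.9066, 6.1498) (7.5006, 0) (10.8936, 0) (16.5598, 4.5002) (14.0872, 6.0166)]  |A|=33.0819
10. ⊥bis P4·P9 via (14.535,6.73): [(9.9066, 6.1498) (7.5006, 0) (10.8936, 0) (16.5598, 4.5002) (14.0872, 6.0166)]  |A|=33.0819
11. canonical 5-gon: [(9.9066, 6.1498) (7.5006, 0) (10.8936, 0) (16.5598, 4.5002) (14.0872, 6.0166)]
12. shoelace: 33.0819

Area of P4's cell: 33.0819 (5 vertices)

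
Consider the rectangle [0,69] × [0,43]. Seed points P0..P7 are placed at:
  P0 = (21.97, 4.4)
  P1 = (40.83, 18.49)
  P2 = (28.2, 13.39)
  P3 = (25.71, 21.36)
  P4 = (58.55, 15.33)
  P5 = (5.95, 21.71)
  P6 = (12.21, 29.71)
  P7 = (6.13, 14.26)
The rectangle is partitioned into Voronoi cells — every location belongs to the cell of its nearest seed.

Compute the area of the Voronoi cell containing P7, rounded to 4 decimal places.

Area of P7's cell: 243.1154

1. box [0,69]×[0,43]: [(0, 0) (69, 0) (69, 43) (0, 43)]
2. ⊥bis P7·P0 via (14.05,9.33): [(0, 0) (8.2423, 0) (35.0087, 43) (0, 43)]  |A|=929.8973
3. ⊥bis P7·P1 via (23.48,16.375): [(0, 0) (8.2423, 0) (22.6539, 23.152) (20.2344, 43) (0, 43)]  |A|=783.2767
4. ⊥bis P7·P2 via (17.165,13.825): [(0, 0) (8.2423, 0) (17.1864, 14.3686) (18.3151, 43) (0, 43)]  |A|=690.9164
5. ⊥bis P7·P3 via (15.92,17.81): [(0, 0) (8.2423, 0) (17.1747, 14.3498) (6.7857, 43) (0, 43)]  |A|=525.6003
6. ⊥bis P7·P4 via (32.34,14.795): [(0, 0) (8.2423, 0) (17.1747, 14.3498) (6.7857, 43) (0, 43)]  |A|=525.6003
7. ⊥bis P7·P5 via (6.04,17.985): [(0, 17.8391) (0, 0) (8.2423, 0) (17.1747, 14.3498) (15.7713, 18.2201)]  |A|=243.1154
8. ⊥bis P7·P6 via (9.17,21.985): [(0, 17.8391) (0, 0) (8.2423, 0) (17.1747, 14.3498) (15.7713, 18.2201)]  |A|=243.1154
9. canonical 5-gon: [(0, 17.8391) (0, 0) (8.2423, 0) (17.1747, 14.3498) (15.7713, 18.2201)]
10. shoelace: 243.1154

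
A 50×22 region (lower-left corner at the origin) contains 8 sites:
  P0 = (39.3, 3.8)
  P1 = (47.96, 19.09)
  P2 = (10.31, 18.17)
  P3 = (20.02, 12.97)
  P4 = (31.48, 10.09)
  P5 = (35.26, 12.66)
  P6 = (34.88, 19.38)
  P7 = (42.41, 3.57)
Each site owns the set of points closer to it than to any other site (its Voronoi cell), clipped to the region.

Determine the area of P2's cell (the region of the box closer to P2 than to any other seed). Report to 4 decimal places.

Area of P2's cell: 279.7878

1. box [0,50]×[0,22]: [(0, 0) (50, 0) (50, 22) (0, 22)]
2. ⊥bis P2·P0 via (24.805,10.985): [(0, 0) (19.3599, 0) (30.265, 22) (0, 22)]  |A|=545.8736
3. ⊥bis P2·P1 via (29.135,18.63): [(0, 0) (19.3599, 0) (29.1096, 19.6691) (29.0527, 22) (0, 22)]  |A|=544.4606
4. ⊥bis P2·P3 via (15.165,15.57): [(0, 0) (6.8268, 0) (18.6085, 22) (0, 22)]  |A|=279.7878
5. ⊥bis P2·P4 via (20.895,14.13): [(0, 0) (6.8268, 0) (18.6085, 22) (0, 22)]  |A|=279.7878
6. ⊥bis P2·P5 via (22.785,15.415): [(0, 0) (6.8268, 0) (18.6085, 22) (0, 22)]  |A|=279.7878
7. ⊥bis P2·P6 via (22.595,18.775): [(0, 0) (6.8268, 0) (18.6085, 22) (0, 22)]  |A|=279.7878
8. ⊥bis P2·P7 via (26.36,10.87): [(0, 0) (6.8268, 0) (18.6085, 22) (0, 22)]  |A|=279.7878
9. canonical 4-gon: [(0, 0) (6.8268, 0) (18.6085, 22) (0, 22)]
10. shoelace: 279.7878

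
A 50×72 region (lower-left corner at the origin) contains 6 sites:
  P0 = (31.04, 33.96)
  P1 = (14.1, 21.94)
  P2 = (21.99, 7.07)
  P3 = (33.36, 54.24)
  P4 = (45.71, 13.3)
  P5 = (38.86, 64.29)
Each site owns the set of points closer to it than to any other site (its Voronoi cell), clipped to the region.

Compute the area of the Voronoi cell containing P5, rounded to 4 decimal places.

1. box [0,50]×[0,72]: [(0, 0) (50, 0) (50, 72) (0, 72)]
2. ⊥bis P5·P0 via (34.95,49.125): [(0, 58.1362) (50, 45.2447) (50, 72) (0, 72)]  |A|=1015.4793
3. ⊥bis P5·P1 via (26.48,43.115): [(0, 58.5966) (1.4087, 57.773) (50, 45.2447) (50, 72) (0, 72)]  |A|=1015.155
4. ⊥bis P5·P2 via (30.425,35.68): [(0, 58.5966) (1.4087, 57.773) (50, 45.2447) (50, 72) (0, 72)]  |A|=1015.155
5. ⊥bis P5·P3 via (36.11,59.265): [(50, 51.6635) (50, 72) (12.8397, 72)]  |A|=377.8553
6. ⊥bis P5·P4 via (42.285,38.795): [(50, 51.6635) (50, 72) (12.8397, 72)]  |A|=377.8553
7. canonical 3-gon: [(50, 51.6635) (50, 72) (12.8397, 72)]
8. shoelace: 377.8553

Area of P5's cell: 377.8553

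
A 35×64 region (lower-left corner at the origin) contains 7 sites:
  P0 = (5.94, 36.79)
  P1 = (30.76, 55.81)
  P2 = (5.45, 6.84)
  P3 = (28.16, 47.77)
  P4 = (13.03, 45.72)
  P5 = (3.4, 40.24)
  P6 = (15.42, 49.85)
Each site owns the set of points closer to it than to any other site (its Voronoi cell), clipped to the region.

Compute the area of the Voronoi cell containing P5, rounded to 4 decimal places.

Area of P5's cell: 99.7118

1. box [0,35]×[0,64]: [(0, 0) (35, 0) (35, 64) (0, 64)]
2. ⊥bis P5·P0 via (4.67,38.515): [(0, 35.0768) (35, 60.8449) (35, 64) (0, 64)]  |A|=561.3701
3. ⊥bis P5·P1 via (17.08,48.025): [(0, 35.0768) (17.2297, 47.7619) (7.989, 64) (0, 64)]  |A|=314.0325
4. ⊥bis P5·P2 via (4.425,23.54): [(0, 35.0768) (17.2297, 47.7619) (7.989, 64) (0, 64)]  |A|=314.0325
5. ⊥bis P5·P3 via (15.78,44.005): [(0, 35.0768) (15.1117, 46.2025) (11.6621, 57.5456) (7.989, 64) (0, 64)]  |A|=299.3303
6. ⊥bis P5·P4 via (8.215,42.98): [(0, 57.4162) (0, 35.0768) (8.9589, 41.6727)]  |A|=100.0688
7. ⊥bis P5·P6 via (9.41,45.045): [(1.1873, 55.3298) (0, 56.8148) (0, 35.0768) (8.9589, 41.6727)]  |A|=99.7118
8. canonical 4-gon: [(1.1873, 55.3298) (0, 56.8148) (0, 35.0768) (8.9589, 41.6727)]
9. shoelace: 99.7118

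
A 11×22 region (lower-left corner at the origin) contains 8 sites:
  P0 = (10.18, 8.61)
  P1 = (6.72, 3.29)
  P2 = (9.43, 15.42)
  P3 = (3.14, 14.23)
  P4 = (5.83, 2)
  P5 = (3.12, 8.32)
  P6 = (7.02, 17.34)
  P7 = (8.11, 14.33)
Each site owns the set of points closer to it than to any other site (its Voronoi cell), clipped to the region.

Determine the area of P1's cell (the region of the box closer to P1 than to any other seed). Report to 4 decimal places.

1. box [0,11]×[0,22]: [(0, 0) (11, 0) (11, 22) (0, 22)]
2. ⊥bis P1·P0 via (8.45,5.95): [(0, 11.4457) (0, 0) (11, 0) (11, 4.2915)]  |A|=86.5547
3. ⊥bis P1·P2 via (8.075,9.355): [(0.6713, 11.0091) (0, 11.1591) (0, 0) (11, 0) (11, 4.2915)]  |A|=86.4585
4. ⊥bis P1·P3 via (4.93,8.76): [(4.3974, 8.5857) (0, 7.1467) (0, 0) (11, 0) (11, 4.2915)]  |A|=77.1026
5. ⊥bis P1·P4 via (6.275,2.645): [(4.3974, 8.5857) (0, 7.1467) (0, 6.9743) (10.1088, 0) (11, 0) (11, 4.2915)]  |A|=41.852
6. ⊥bis P1·P5 via (4.92,5.805): [(6.7067, 7.0838) (3.337, 4.672) (10.1088, 0) (11, 0) (11, 4.2915)]  |A|=28.4068
7. ⊥bis P1·P6 via (6.87,10.315): [(6.7067, 7.0838) (3.337, 4.672) (10.1088, 0) (11, 0) (11, 4.2915)]  |A|=28.4068
8. ⊥bis P1·P7 via (7.415,8.81): [(6.7067, 7.0838) (3.337, 4.672) (10.1088, 0) (11, 0) (11, 4.2915)]  |A|=28.4068
9. canonical 5-gon: [(6.7067, 7.0838) (3.337, 4.672) (10.1088, 0) (11, 0) (11, 4.2915)]
10. shoelace: 28.4068

Area of P1's cell: 28.4068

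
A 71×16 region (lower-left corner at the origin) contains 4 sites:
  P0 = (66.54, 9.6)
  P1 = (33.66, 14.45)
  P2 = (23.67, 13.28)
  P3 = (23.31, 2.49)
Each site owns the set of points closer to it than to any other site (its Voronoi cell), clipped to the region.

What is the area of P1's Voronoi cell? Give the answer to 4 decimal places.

1. box [0,71]×[0,16]: [(0, 0) (71, 0) (71, 16) (0, 16)]
2. ⊥bis P1·P0 via (50.1,12.025): [(0, 0) (48.3262, 0) (50.6863, 16) (0, 16)]  |A|=792.1006
3. ⊥bis P1·P2 via (28.665,13.865): [(30.2888, 0) (48.3262, 0) (50.6863, 16) (28.415, 16)]  |A|=322.4703
4. ⊥bis P1·P3 via (28.485,8.47): [(29.3884, 7.6882) (38.2726, 0) (48.3262, 0) (50.6863, 16) (28.415, 16)]  |A|=291.7801
5. canonical 5-gon: [(29.3884, 7.6882) (38.2726, 0) (48.3262, 0) (50.6863, 16) (28.415, 16)]
6. shoelace: 291.7801

Area of P1's cell: 291.7801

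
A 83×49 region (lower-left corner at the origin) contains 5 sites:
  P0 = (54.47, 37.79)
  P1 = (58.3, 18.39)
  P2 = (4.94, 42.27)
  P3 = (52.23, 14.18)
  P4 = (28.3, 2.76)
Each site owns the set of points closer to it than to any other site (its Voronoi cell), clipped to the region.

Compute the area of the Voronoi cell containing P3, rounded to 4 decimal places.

1. box [0,83]×[0,49]: [(0, 0) (83, 0) (83, 49) (0, 49)]
2. ⊥bis P3·P0 via (53.35,25.985): [(0, 31.0466) (0, 0) (83, 0) (83, 23.172)]  |A|=2250.0694
3. ⊥bis P3·P1 via (55.265,16.285): [(48.1983, 26.4738) (0, 31.0466) (0, 0) (66.5599, 0)]  |A|=1629.2419
4. ⊥bis P3·P2 via (28.585,28.225): [(48.1983, 26.4738) (28.6466, 28.3287) (11.8195, 0) (66.5599, 0)]  |A|=1017.1362
5. ⊥bis P3·P4 via (40.265,8.47): [(48.1983, 26.4738) (30.8895, 28.1159) (44.3071, 0) (66.5599, 0)]  |A|=526.8678
6. canonical 4-gon: [(48.1983, 26.4738) (30.8895, 28.1159) (44.3071, 0) (66.5599, 0)]
7. shoelace: 526.8678

Area of P3's cell: 526.8678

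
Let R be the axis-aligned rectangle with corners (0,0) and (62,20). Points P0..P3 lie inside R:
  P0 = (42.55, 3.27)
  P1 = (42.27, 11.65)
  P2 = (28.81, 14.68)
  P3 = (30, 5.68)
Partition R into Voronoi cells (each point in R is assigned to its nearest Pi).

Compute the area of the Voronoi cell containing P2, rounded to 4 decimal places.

Area of P2's cell: 408.3878

1. box [0,62]×[0,20]: [(0, 0) (62, 0) (62, 20) (0, 20)]
2. ⊥bis P2·P0 via (35.68,8.975): [(0, 0) (28.227, 0) (44.8354, 20) (0, 20)]  |A|=730.6237
3. ⊥bis P2·P1 via (35.54,13.165): [(0, 0) (28.227, 0) (34.1939, 7.1855) (37.0786, 20) (0, 20)]  |A|=680.924
4. ⊥bis P2·P3 via (29.405,10.18): [(0, 6.292) (35.0356, 10.9245) (37.0786, 20) (0, 20)]  |A|=408.3878
5. canonical 4-gon: [(0, 6.292) (35.0356, 10.9245) (37.0786, 20) (0, 20)]
6. shoelace: 408.3878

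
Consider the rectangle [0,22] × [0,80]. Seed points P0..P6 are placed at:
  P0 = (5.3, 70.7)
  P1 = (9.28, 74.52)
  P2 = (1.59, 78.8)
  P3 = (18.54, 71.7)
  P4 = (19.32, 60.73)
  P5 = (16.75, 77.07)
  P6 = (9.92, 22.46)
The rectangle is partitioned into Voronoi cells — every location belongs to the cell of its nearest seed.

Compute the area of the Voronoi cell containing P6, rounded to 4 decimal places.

1. box [0,22]×[0,80]: [(0, 0) (22, 0) (22, 80) (0, 80)]
2. ⊥bis P6·P0 via (7.61,46.58): [(0, 45.8512) (0, 0) (22, 0) (22, 47.9581)]  |A|=1031.9026
3. ⊥bis P6·P1 via (9.6,48.49): [(0, 45.8512) (0, 0) (22, 0) (22, 47.9581)]  |A|=1031.9026
4. ⊥bis P6·P2 via (5.755,50.63): [(0, 45.8512) (0, 0) (22, 0) (22, 47.9581)]  |A|=1031.9026
5. ⊥bis P6·P3 via (14.23,47.08): [(13.7352, 47.1666) (0, 45.8512) (0, 0) (22, 0) (22, 45.7198)]  |A|=1022.6528
6. ⊥bis P6·P4 via (14.62,41.595): [(0, 45.186) (0, 0) (22, 0) (22, 39.7823)]  |A|=934.6514
7. ⊥bis P6·P5 via (13.335,49.765): [(0, 45.186) (0, 0) (22, 0) (22, 39.7823)]  |A|=934.6514
8. canonical 4-gon: [(0, 45.186) (0, 0) (22, 0) (22, 39.7823)]
9. shoelace: 934.6514

Area of P6's cell: 934.6514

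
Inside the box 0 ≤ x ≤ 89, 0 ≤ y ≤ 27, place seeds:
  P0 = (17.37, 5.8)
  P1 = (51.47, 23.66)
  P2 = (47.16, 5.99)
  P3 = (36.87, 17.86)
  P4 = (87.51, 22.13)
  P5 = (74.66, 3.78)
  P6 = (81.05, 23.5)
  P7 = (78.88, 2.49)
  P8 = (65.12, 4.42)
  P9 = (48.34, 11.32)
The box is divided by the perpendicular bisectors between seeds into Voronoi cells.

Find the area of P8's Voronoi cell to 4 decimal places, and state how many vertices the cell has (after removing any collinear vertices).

1. box [0,89]×[0,27]: [(0, 0) (89, 0) (89, 27) (0, 27)]
2. ⊥bis P8·P0 via (41.245,5.11): [(41.0973, 0) (89, 0) (89, 27) (41.8776, 27)]  |A|=1282.8382
3. ⊥bis P8·P1 via (58.295,14.04): [(41.1516, 1.8774) (41.0973, 0) (89, 0) (89, 27) (76.5624, 27)]  |A|=847.1527
4. ⊥bis P8·P2 via (56.14,5.205): [(56.8209, 12.9942) (55.685, 0) (89, 0) (89, 27) (76.5624, 27)]  |A|=737.9677
5. ⊥bis P8·P3 via (50.995,11.14): [(56.8209, 12.9942) (55.685, 0) (89, 0) (89, 27) (76.5624, 27)]  |A|=737.9677
6. ⊥bis P8·P4 via (76.315,13.275): [(69.4501, 21.9541) (56.8209, 12.9942) (55.685, 0) (86.8152, 0)]  |A|=418.6815
7. ⊥bis P8·P5 via (69.89,4.1): [(70.9597, 20.0455) (69.4501, 21.9541) (56.8209, 12.9942) (55.685, 0) (69.6149, 0)]  |A|=246.2877
8. ⊥bis P8·P6 via (73.085,13.96): [(70.6858, 15.9631) (66.2389, 19.6759) (56.8209, 12.9942) (55.685, 0) (69.6149, 0)]  |A|=231.9181
9. ⊥bis P8·P7 via (72,3.455): [(70.6858, 15.9631) (66.2389, 19.6759) (56.8209, 12.9942) (55.685, 0) (69.6149, 0)]  |A|=231.9181
10. ⊥bis P8·P9 via (56.73,7.87): [(70.6858, 15.9631) (66.2389, 19.6759) (59.6675, 15.0138) (56.2766, 6.7673) (55.685, 0) (69.6149, 0)]  |A|=223.6049
11. canonical 6-gon: [(70.6858, 15.9631) (66.2389, 19.6759) (59.6675, 15.0138) (56.2766, 6.7673) (55.685, 0) (69.6149, 0)]
12. shoelace: 223.6049

Area of P8's cell: 223.6049 (6 vertices)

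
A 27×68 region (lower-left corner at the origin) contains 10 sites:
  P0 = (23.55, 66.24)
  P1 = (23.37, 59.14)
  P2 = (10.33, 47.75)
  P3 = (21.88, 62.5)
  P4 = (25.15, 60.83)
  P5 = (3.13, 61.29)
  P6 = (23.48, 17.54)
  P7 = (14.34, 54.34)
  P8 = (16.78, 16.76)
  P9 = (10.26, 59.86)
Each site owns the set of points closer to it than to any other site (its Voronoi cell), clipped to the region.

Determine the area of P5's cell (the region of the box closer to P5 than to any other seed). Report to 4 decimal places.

1. box [0,27]×[0,68]: [(0, 0) (27, 0) (27, 68) (0, 68)]
2. ⊥bis P5·P0 via (13.34,63.765): [(0, 0) (27, 0) (27, 7.4141) (12.3134, 68) (0, 68)]  |A|=1391.0991
3. ⊥bis P5·P1 via (13.25,60.215): [(0, 0) (6.8536, 0) (13.5396, 62.9415) (12.3134, 68) (0, 68)]  |A|=707.1802
4. ⊥bis P5·P2 via (6.73,54.52): [(0, 50.9413) (12.9992, 57.8537) (13.5396, 62.9415) (12.3134, 68) (0, 68)]  |A|=177.8288
5. ⊥bis P5·P3 via (12.505,61.895): [(0, 50.9413) (12.7735, 57.7337) (12.111, 68) (0, 68)]  |A|=171.1179
6. ⊥bis P5·P4 via (14.14,61.06): [(0, 50.9413) (12.7735, 57.7337) (12.111, 68) (0, 68)]  |A|=171.1179
7. ⊥bis P5·P6 via (13.305,39.415): [(0, 50.9413) (12.7735, 57.7337) (12.111, 68) (0, 68)]  |A|=171.1179
8. ⊥bis P5·P7 via (8.735,57.815): [(0, 50.9413) (6.6735, 54.49) (12.3881, 63.7072) (12.111, 68) (0, 68)]  |A|=152.2736
9. ⊥bis P5·P8 via (9.955,39.025): [(0, 50.9413) (6.6735, 54.49) (12.3881, 63.7072) (12.111, 68) (0, 68)]  |A|=152.2736
10. ⊥bis P5·P9 via (6.695,60.575): [(0, 50.9413) (5.3314, 53.7763) (8.1842, 68) (0, 68)]  |A|=103.6784
11. canonical 4-gon: [(0, 50.9413) (5.3314, 53.7763) (8.1842, 68) (0, 68)]
12. shoelace: 103.6784

Area of P5's cell: 103.6784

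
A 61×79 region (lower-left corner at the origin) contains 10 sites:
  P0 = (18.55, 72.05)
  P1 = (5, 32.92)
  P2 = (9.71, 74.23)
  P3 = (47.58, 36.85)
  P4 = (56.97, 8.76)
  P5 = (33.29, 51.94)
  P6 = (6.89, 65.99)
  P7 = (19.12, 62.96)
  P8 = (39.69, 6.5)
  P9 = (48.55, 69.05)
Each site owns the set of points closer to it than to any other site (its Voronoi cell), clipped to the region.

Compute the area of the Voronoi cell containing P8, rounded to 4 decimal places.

1. box [0,61]×[0,79]: [(0, 0) (61, 0) (61, 79) (0, 79)]
2. ⊥bis P8·P0 via (29.12,39.275): [(0, 29.8837) (0, 0) (61, 0) (61, 49.5564)]  |A|=2422.9232
3. ⊥bis P8·P1 via (22.345,19.71): [(39.8914, 42.7488) (7.3338, 0) (61, 0) (61, 49.5564)]  |A|=1670.115
4. ⊥bis P8·P2 via (24.7,40.365): [(39.8914, 42.7488) (7.3338, 0) (61, 0) (61, 49.5564)]  |A|=1670.115
5. ⊥bis P8·P3 via (43.635,21.675): [(27.1128, 25.9702) (7.3338, 0) (61, 0) (61, 17.1607)]  |A|=987.6251
6. ⊥bis P8·P4 via (48.33,7.63): [(46.5937, 20.9058) (27.1128, 25.9702) (7.3338, 0) (49.3279, 0)]  |A|=742.0067
7. ⊥bis P8·P5 via (36.49,29.22): [(46.5937, 20.9058) (27.1128, 25.9702) (7.3338, 0) (49.3279, 0)]  |A|=742.0067
8. ⊥bis P8·P6 via (23.29,36.245): [(46.5937, 20.9058) (27.1128, 25.9702) (7.3338, 0) (49.3279, 0)]  |A|=742.0067
9. ⊥bis P8·P7 via (29.405,34.73): [(46.5937, 20.9058) (27.1128, 25.9702) (7.3338, 0) (49.3279, 0)]  |A|=742.0067
10. ⊥bis P8·P9 via (44.12,37.775): [(46.5937, 20.9058) (27.1128, 25.9702) (7.3338, 0) (49.3279, 0)]  |A|=742.0067
11. canonical 4-gon: [(46.5937, 20.9058) (27.1128, 25.9702) (7.3338, 0) (49.3279, 0)]
12. shoelace: 742.0067

Area of P8's cell: 742.0067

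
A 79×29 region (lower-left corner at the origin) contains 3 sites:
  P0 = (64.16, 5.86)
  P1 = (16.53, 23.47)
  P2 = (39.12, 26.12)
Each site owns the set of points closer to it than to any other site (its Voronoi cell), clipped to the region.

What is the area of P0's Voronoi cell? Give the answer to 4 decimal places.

1. box [0,79]×[0,29]: [(0, 0) (79, 0) (79, 29) (0, 29)]
2. ⊥bis P0·P1 via (40.345,14.665): [(34.923, 0) (79, 0) (79, 29) (45.645, 29)]  |A|=1122.7641
3. ⊥bis P0·P2 via (51.64,15.99): [(38.7024, 0) (79, 0) (79, 29) (62.1665, 29)]  |A|=828.4014
4. canonical 4-gon: [(38.7024, 0) (79, 0) (79, 29) (62.1665, 29)]
5. shoelace: 828.4014

Area of P0's cell: 828.4014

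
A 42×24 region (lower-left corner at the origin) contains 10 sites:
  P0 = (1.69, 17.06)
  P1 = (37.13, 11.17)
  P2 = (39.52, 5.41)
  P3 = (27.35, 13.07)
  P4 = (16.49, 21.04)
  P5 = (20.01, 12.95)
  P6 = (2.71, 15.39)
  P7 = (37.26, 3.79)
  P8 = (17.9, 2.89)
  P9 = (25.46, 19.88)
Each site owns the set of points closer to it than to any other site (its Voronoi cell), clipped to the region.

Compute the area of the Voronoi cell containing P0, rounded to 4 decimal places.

1. box [0,42]×[0,24]: [(0, 0) (42, 0) (42, 24) (0, 24)]
2. ⊥bis P0·P1 via (19.41,14.115): [(0, 0) (17.0641, 0) (21.0529, 24) (0, 24)]  |A|=457.4039
3. ⊥bis P0·P2 via (20.605,11.235): [(0, 0) (17.0641, 0) (21.0529, 24) (0, 24)]  |A|=457.4039
4. ⊥bis P0·P3 via (14.52,15.065): [(0, 0) (12.1775, 0) (15.9093, 24) (0, 24)]  |A|=337.0418
5. ⊥bis P0·P4 via (9.09,19.05): [(0, 0) (12.1775, 0) (12.9232, 4.7959) (7.7589, 24) (0, 24)]  |A|=258.7802
6. ⊥bis P0·P5 via (10.85,15.005): [(0, 0) (7.4837, 0) (10.5443, 13.6422) (7.7589, 24) (0, 24)]  |A|=217.7605
7. ⊥bis P0·P6 via (2.2,16.225): [(0, 14.8813) (8.7705, 20.2381) (7.7589, 24) (0, 24)]  |A|=54.5818
8. ⊥bis P0·P7 via (19.475,10.425): [(0, 14.8813) (8.7705, 20.2381) (7.7589, 24) (0, 24)]  |A|=54.5818
9. ⊥bis P0·P8 via (9.795,9.975): [(0, 14.8813) (8.7705, 20.2381) (7.7589, 24) (0, 24)]  |A|=54.5818
10. ⊥bis P0·P9 via (13.575,18.47): [(0, 14.8813) (8.7705, 20.2381) (7.7589, 24) (0, 24)]  |A|=54.5818
11. canonical 4-gon: [(0, 14.8813) (8.7705, 20.2381) (7.7589, 24) (0, 24)]
12. shoelace: 54.5818

Area of P0's cell: 54.5818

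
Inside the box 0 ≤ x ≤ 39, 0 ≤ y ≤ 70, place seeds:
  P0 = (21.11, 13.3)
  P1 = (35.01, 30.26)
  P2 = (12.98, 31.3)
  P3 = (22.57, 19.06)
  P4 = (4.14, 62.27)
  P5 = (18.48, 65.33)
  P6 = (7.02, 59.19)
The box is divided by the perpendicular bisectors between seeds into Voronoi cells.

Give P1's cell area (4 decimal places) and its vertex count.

1. box [0,39]×[0,70]: [(0, 0) (39, 0) (39, 70) (0, 70)]
2. ⊥bis P1·P0 via (28.06,21.78): [(0, 44.7773) (39, 12.8138) (39, 70) (0, 70)]  |A|=1606.9729
3. ⊥bis P1·P2 via (23.995,30.78): [(23.7374, 25.3227) (39, 12.8138) (39, 70) (25.8465, 70)]  |A|=730.2366
4. ⊥bis P1·P3 via (28.79,24.66): [(23.9594, 30.0254) (39, 13.3196) (39, 70) (25.8465, 70)]  |A|=689.1566
5. ⊥bis P1·P4 via (19.575,46.265): [(24.9717, 51.4695) (23.9594, 30.0254) (39, 13.3196) (39, 64.9982)]  |A|=532.2031
6. ⊥bis P1·P5 via (26.745,47.795): [(24.7539, 46.8565) (23.9594, 30.0254) (39, 13.3196) (39, 53.5713)]  |A|=419.9259
7. ⊥bis P1·P6 via (21.015,44.725): [(24.7539, 46.8565) (23.9594, 30.0254) (39, 13.3196) (39, 53.5713)]  |A|=419.9259
8. canonical 4-gon: [(24.7539, 46.8565) (23.9594, 30.0254) (39, 13.3196) (39, 53.5713)]
9. shoelace: 419.9259

Area of P1's cell: 419.9259 (4 vertices)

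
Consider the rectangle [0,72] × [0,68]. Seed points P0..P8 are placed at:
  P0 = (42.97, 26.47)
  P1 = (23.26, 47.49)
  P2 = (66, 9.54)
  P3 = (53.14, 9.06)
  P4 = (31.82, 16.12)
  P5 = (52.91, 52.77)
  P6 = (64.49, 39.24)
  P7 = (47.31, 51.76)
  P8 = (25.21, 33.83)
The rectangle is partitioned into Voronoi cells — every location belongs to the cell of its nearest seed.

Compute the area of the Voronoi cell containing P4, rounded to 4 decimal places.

1. box [0,72]×[0,68]: [(0, 0) (72, 0) (72, 68) (0, 68)]
2. ⊥bis P4·P0 via (37.395,21.295): [(0, 61.5804) (0, 0) (57.1621, 0)]  |A|=1760.0337
3. ⊥bis P4·P1 via (27.54,31.805): [(27.6191, 31.8266) (0, 24.2901) (0, 0) (57.1621, 0)]  |A|=1245.0718
4. ⊥bis P4·P2 via (48.91,12.83): [(48.2818, 9.5667) (27.6191, 31.8266) (0, 24.2901) (0, 0) (46.4401, 0)]  |A|=1193.7845
5. ⊥bis P4·P3 via (42.48,12.59): [(43.2676, 14.9685) (27.6191, 31.8266) (0, 24.2901) (0, 0) (38.3109, 0)]  |A|=1103.9849
6. ⊥bis P4·P5 via (42.365,34.445): [(43.2676, 14.9685) (27.6191, 31.8266) (0, 24.2901) (0, 0) (38.3109, 0)]  |A|=1103.9849
7. ⊥bis P4·P6 via (48.155,27.68): [(43.2676, 14.9685) (27.6191, 31.8266) (0, 24.2901) (0, 0) (38.3109, 0)]  |A|=1103.9849
8. ⊥bis P4·P7 via (39.565,33.94): [(43.2676, 14.9685) (27.6191, 31.8266) (0, 24.2901) (0, 0) (38.3109, 0)]  |A|=1103.9849
9. ⊥bis P4·P8 via (28.515,24.975): [(43.2676, 14.9685) (32.5731, 26.4896) (0, 14.3322) (0, 0) (38.3109, 0)]  |A|=849.4363
10. canonical 5-gon: [(43.2676, 14.9685) (32.5731, 26.4896) (0, 14.3322) (0, 0) (38.3109, 0)]
11. shoelace: 849.4363

Area of P4's cell: 849.4363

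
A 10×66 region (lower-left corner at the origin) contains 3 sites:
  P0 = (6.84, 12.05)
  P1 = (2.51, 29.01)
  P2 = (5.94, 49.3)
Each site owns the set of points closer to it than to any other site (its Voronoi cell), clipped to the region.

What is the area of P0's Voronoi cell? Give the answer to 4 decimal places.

Area of P0's cell: 206.1297

1. box [0,10]×[0,66]: [(0, 0) (10, 0) (10, 66) (0, 66)]
2. ⊥bis P0·P1 via (4.675,20.53): [(0, 19.3364) (0, 0) (10, 0) (10, 21.8895)]  |A|=206.1297
3. ⊥bis P0·P2 via (6.39,30.675): [(0, 19.3364) (0, 0) (10, 0) (10, 21.8895)]  |A|=206.1297
4. canonical 4-gon: [(0, 19.3364) (0, 0) (10, 0) (10, 21.8895)]
5. shoelace: 206.1297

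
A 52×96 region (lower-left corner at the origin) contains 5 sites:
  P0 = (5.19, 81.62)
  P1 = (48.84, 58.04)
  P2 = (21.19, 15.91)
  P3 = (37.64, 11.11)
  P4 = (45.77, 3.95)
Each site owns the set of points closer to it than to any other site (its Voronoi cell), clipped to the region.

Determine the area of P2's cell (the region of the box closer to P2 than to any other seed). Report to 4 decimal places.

1. box [0,52]×[0,96]: [(0, 0) (52, 0) (52, 96) (0, 96)]
2. ⊥bis P2·P0 via (13.19,48.765): [(0, 45.5533) (0, 0) (52, 0) (52, 58.215)]  |A|=2697.9763
3. ⊥bis P2·P1 via (35.015,36.975): [(16.006, 49.4507) (0, 45.5533) (0, 0) (52, 0) (52, 25.8277)]  |A|=2115.1015
4. ⊥bis P2·P3 via (29.415,13.51): [(36.0615, 36.2882) (16.006, 49.4507) (0, 45.5533) (0, 0) (25.4729, 0)]  |A|=1427.9638
5. ⊥bis P2·P4 via (33.48,9.93): [(36.0615, 36.2882) (16.006, 49.4507) (0, 45.5533) (0, 0) (25.4729, 0)]  |A|=1427.9638
6. canonical 5-gon: [(36.0615, 36.2882) (16.006, 49.4507) (0, 45.5533) (0, 0) (25.4729, 0)]
7. shoelace: 1427.9638

Area of P2's cell: 1427.9638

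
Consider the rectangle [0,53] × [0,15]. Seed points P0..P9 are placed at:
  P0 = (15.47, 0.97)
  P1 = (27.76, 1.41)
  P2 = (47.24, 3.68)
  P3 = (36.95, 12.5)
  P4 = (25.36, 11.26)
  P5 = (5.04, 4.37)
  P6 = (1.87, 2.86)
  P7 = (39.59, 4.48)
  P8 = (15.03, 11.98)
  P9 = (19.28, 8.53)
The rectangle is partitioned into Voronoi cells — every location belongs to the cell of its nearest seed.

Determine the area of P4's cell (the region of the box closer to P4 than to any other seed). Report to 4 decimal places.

1. box [0,53]×[0,15]: [(0, 0) (53, 0) (53, 15) (0, 15)]
2. ⊥bis P4·P0 via (20.415,6.115): [(26.7773, 0) (53, 0) (53, 15) (11.1706, 15)]  |A|=510.3902
3. ⊥bis P4·P1 via (26.56,6.335): [(21.4752, 5.0961) (53, 12.7772) (53, 15) (11.1706, 15)]  |A|=242.174
4. ⊥bis P4·P2 via (36.3,7.47): [(21.4752, 5.0961) (36.7685, 8.8224) (38.9087, 15) (11.1706, 15)]  |A|=180.6089
5. ⊥bis P4·P3 via (31.155,11.88): [(21.4752, 5.0961) (31.6164, 7.567) (30.8212, 15) (11.1706, 15)]  |A|=135.9814
6. ⊥bis P4·P5 via (15.2,7.815): [(13.5339, 12.7286) (21.4752, 5.0961) (31.6164, 7.567) (30.8212, 15) (12.7637, 15)]  |A|=134.1722
7. ⊥bis P4·P6 via (13.615,7.06): [(13.5339, 12.7286) (21.4752, 5.0961) (31.6164, 7.567) (30.8212, 15) (12.7637, 15)]  |A|=134.1722
8. ⊥bis P4·P7 via (32.475,7.87): [(13.5339, 12.7286) (21.4752, 5.0961) (31.6164, 7.567) (30.8212, 15) (12.7637, 15)]  |A|=134.1722
9. ⊥bis P4·P8 via (20.195,11.62): [(19.8492, 6.6588) (21.4752, 5.0961) (31.6164, 7.567) (30.8212, 15) (20.4306, 15)]  |A|=97.3619
10. ⊥bis P4·P9 via (22.32,9.895): [(20.3765, 14.2235) (24.179, 5.7549) (31.6164, 7.567) (30.8212, 15) (20.4306, 15)]  |A|=78.0987
11. canonical 5-gon: [(20.3765, 14.2235) (24.179, 5.7549) (31.6164, 7.567) (30.8212, 15) (20.4306, 15)]
12. shoelace: 78.0987

Area of P4's cell: 78.0987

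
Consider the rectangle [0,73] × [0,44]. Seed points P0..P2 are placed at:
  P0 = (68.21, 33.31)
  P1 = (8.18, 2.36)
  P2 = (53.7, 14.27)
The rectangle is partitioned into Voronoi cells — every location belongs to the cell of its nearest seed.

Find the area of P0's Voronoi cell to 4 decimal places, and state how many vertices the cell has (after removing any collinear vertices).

1. box [0,73]×[0,44]: [(0, 0) (73, 0) (73, 44) (0, 44)]
2. ⊥bis P0·P1 via (38.195,17.835): [(47.3903, 0) (73, 0) (73, 44) (24.705, 44)]  |A|=1625.9044
3. ⊥bis P0·P2 via (60.955,23.79): [(73, 14.6107) (73, 44) (34.4355, 44)]  |A|=566.6914
4. canonical 3-gon: [(73, 14.6107) (73, 44) (34.4355, 44)]
5. shoelace: 566.6914

Area of P0's cell: 566.6914 (3 vertices)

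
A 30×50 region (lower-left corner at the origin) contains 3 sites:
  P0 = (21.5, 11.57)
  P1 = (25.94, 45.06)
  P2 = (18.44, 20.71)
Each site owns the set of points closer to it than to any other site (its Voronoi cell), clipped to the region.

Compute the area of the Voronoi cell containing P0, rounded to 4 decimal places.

Area of P0's cell: 434.2825

1. box [0,30]×[0,50]: [(0, 0) (30, 0) (30, 50) (0, 50)]
2. ⊥bis P0·P1 via (23.72,28.315): [(0, 31.4597) (0, 0) (30, 0) (30, 27.4824)]  |A|=884.1321
3. ⊥bis P0·P2 via (19.97,16.14): [(0, 9.4542) (0, 0) (30, 0) (30, 19.498)]  |A|=434.2825
4. canonical 4-gon: [(0, 9.4542) (0, 0) (30, 0) (30, 19.498)]
5. shoelace: 434.2825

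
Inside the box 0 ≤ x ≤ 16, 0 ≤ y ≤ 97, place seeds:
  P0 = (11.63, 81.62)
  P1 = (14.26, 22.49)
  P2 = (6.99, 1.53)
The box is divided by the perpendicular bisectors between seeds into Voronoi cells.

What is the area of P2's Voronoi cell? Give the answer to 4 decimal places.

1. box [0,16]×[0,97]: [(0, 0) (16, 0) (16, 97) (0, 97)]
2. ⊥bis P2·P0 via (9.31,41.575): [(0, 42.1144) (0, 0) (16, 0) (16, 41.1874)]  |A|=666.4143
3. ⊥bis P2·P1 via (10.625,12.01): [(0, 15.6953) (0, 0) (16, 0) (16, 10.1457)]  |A|=206.7277
4. canonical 4-gon: [(0, 15.6953) (0, 0) (16, 0) (16, 10.1457)]
5. shoelace: 206.7277

Area of P2's cell: 206.7277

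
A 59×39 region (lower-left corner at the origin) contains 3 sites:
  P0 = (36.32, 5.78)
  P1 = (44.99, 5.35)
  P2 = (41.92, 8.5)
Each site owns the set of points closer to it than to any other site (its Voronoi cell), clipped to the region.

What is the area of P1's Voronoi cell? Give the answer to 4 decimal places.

Area of P1's cell: 241.6928

1. box [0,59]×[0,39]: [(0, 0) (59, 0) (59, 39) (0, 39)]
2. ⊥bis P1·P0 via (40.655,5.565): [(40.379, 0) (59, 0) (59, 39) (42.3133, 39)]  |A|=688.5011
3. ⊥bis P1·P2 via (43.455,6.925): [(40.5837, 4.1266) (40.379, 0) (59, 0) (59, 22.0752)]  |A|=241.6928
4. canonical 4-gon: [(40.5837, 4.1266) (40.379, 0) (59, 0) (59, 22.0752)]
5. shoelace: 241.6928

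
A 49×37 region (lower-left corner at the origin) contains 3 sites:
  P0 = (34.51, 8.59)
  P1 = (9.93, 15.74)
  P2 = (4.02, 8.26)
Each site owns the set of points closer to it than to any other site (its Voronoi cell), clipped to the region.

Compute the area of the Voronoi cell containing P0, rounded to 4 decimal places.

Area of P0's cell: 921.9229

1. box [0,49]×[0,37]: [(0, 0) (49, 0) (49, 37) (0, 37)]
2. ⊥bis P0·P1 via (22.22,12.165): [(18.6814, 0) (49, 0) (49, 37) (29.4442, 37)]  |A|=922.6776
3. ⊥bis P0·P2 via (19.265,8.425): [(19.332, 2.2367) (19.3562, 0) (49, 0) (49, 37) (29.4442, 37)]  |A|=921.9229
4. canonical 5-gon: [(19.332, 2.2367) (19.3562, 0) (49, 0) (49, 37) (29.4442, 37)]
5. shoelace: 921.9229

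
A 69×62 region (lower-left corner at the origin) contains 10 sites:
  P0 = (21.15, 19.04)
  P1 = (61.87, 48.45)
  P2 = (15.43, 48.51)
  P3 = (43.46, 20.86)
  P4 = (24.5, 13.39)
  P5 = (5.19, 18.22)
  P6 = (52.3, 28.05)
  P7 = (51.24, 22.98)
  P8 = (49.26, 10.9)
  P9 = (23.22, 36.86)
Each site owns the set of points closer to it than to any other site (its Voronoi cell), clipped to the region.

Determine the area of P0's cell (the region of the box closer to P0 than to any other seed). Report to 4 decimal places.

Area of P0's cell: 223.6604

1. box [0,69]×[0,62]: [(0, 0) (69, 0) (69, 62) (0, 62)]
2. ⊥bis P0·P1 via (41.51,33.745): [(0, 0) (65.8823, 0) (21.1028, 62) (0, 62)]  |A|=2696.5396
3. ⊥bis P0·P2 via (18.29,33.775): [(0, 30.225) (0, 0) (65.8823, 0) (38.6361, 37.7241)]  |A|=1826.563
4. ⊥bis P0·P3 via (32.305,19.95): [(30.9763, 36.2374) (0, 30.225) (0, 0) (33.9325, 0)]  |A|=1082.941
5. ⊥bis P0·P4 via (22.825,16.215): [(32.1583, 21.7489) (30.9763, 36.2374) (0, 30.225) (0, 2.6816)]  |A|=670.8268
6. ⊥bis P0·P5 via (13.17,18.63): [(13.5758, 10.731) (32.1583, 21.7489) (30.9763, 36.2374) (12.4501, 32.6415)]  |A|=346.1101
7. ⊥bis P0·P6 via (36.725,23.545): [(13.5758, 10.731) (32.1583, 21.7489) (30.9763, 36.2374) (12.4501, 32.6415)]  |A|=346.1101
8. ⊥bis P0·P7 via (36.195,21.01): [(13.5758, 10.731) (32.1583, 21.7489) (30.9763, 36.2374) (12.4501, 32.6415)]  |A|=346.1101
9. ⊥bis P0·P8 via (35.205,14.97): [(13.5758, 10.731) (32.1583, 21.7489) (30.9763, 36.2374) (12.4501, 32.6415)]  |A|=346.1101
10. ⊥bis P0·P9 via (22.185,27.95): [(12.6342, 29.0594) (13.5758, 10.731) (32.1583, 21.7489) (31.743, 26.8397)]  |A|=223.6604
11. canonical 4-gon: [(12.6342, 29.0594) (13.5758, 10.731) (32.1583, 21.7489) (31.743, 26.8397)]
12. shoelace: 223.6604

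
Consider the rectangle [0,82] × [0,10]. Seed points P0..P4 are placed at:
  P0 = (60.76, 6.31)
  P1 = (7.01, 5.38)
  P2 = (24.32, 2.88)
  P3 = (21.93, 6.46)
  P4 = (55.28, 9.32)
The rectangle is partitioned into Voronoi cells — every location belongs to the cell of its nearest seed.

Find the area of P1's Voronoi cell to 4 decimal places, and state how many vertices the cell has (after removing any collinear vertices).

1. box [0,82]×[0,10]: [(0, 0) (82, 0) (82, 10) (0, 10)]
2. ⊥bis P1·P0 via (33.885,5.845): [(0, 0) (33.9861, 0) (33.8131, 10) (0, 10)]  |A|=338.9962
3. ⊥bis P1·P2 via (15.665,4.13): [(0, 0) (15.0685, 0) (16.5128, 10) (0, 10)]  |A|=157.9065
4. ⊥bis P1·P3 via (14.47,5.92): [(0, 0) (14.8985, 0) (14.1747, 10) (0, 10)]  |A|=145.366
5. ⊥bis P1·P4 via (31.145,7.35): [(0, 0) (14.8985, 0) (14.1747, 10) (0, 10)]  |A|=145.366
6. canonical 4-gon: [(0, 0) (14.8985, 0) (14.1747, 10) (0, 10)]
7. shoelace: 145.366

Area of P1's cell: 145.3660 (4 vertices)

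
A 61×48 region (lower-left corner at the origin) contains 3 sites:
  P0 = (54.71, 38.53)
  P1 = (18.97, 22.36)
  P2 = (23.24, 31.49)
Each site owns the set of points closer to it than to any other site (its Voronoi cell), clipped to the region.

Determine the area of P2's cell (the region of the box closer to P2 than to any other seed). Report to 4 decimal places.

1. box [0,61]×[0,48]: [(0, 0) (61, 0) (61, 48) (0, 48)]
2. ⊥bis P2·P0 via (38.975,35.01): [(0, 0) (46.8069, 0) (36.0691, 48) (0, 48)]  |A|=1989.0237
3. ⊥bis P2·P1 via (21.105,26.925): [(0, 36.7956) (43.0831, 16.6461) (36.0691, 48) (0, 48)]  |A|=806.814
4. canonical 4-gon: [(0, 36.7956) (43.0831, 16.6461) (36.0691, 48) (0, 48)]
5. shoelace: 806.814

Area of P2's cell: 806.8140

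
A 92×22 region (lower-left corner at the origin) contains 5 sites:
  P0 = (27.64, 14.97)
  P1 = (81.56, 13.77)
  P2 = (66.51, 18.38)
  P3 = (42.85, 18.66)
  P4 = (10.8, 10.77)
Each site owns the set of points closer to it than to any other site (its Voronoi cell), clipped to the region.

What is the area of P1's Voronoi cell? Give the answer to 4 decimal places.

Area of P1's cell: 429.4298

1. box [0,92]×[0,22]: [(0, 0) (92, 0) (92, 22) (0, 22)]
2. ⊥bis P1·P0 via (54.6,14.37): [(54.2802, 0) (92, 0) (92, 22) (54.7698, 22)]  |A|=824.45
3. ⊥bis P1·P2 via (74.035,16.075): [(69.111, 0) (92, 0) (92, 22) (75.8499, 22)]  |A|=429.4298
4. ⊥bis P1·P3 via (62.205,16.215): [(69.111, 0) (92, 0) (92, 22) (75.8499, 22)]  |A|=429.4298
5. ⊥bis P1·P4 via (46.18,12.27): [(69.111, 0) (92, 0) (92, 22) (75.8499, 22)]  |A|=429.4298
6. canonical 4-gon: [(69.111, 0) (92, 0) (92, 22) (75.8499, 22)]
7. shoelace: 429.4298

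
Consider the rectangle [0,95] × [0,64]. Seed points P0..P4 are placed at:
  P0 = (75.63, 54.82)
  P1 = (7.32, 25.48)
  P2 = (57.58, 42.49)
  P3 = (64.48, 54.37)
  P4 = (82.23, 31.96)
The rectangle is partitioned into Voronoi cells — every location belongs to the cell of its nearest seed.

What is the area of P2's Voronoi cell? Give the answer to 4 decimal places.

Area of P2's cell: 1693.9508

1. box [0,95]×[0,64]: [(0, 0) (95, 0) (95, 64) (0, 64)]
2. ⊥bis P2·P0 via (66.605,48.655): [(0, 0) (95, 0) (95, 7.0873) (56.1228, 64) (0, 64)]  |A|=4973.6966
3. ⊥bis P2·P1 via (32.45,33.985): [(43.9519, 0) (95, 0) (95, 7.0873) (56.1228, 64) (22.2917, 64)]  |A|=2853.9011
4. ⊥bis P2·P3 via (61.03,48.43): [(43.9519, 0) (95, 0) (95, 7.0873) (70.5264, 42.9144) (34.2225, 64) (22.2917, 64)]  |A|=2623.011
5. ⊥bis P2·P4 via (69.905,37.225): [(43.9519, 0) (54.0032, 0) (71.6394, 41.2851) (70.5264, 42.9144) (34.2225, 64) (22.2917, 64)]  |A|=1693.9508
6. canonical 6-gon: [(43.9519, 0) (54.0032, 0) (71.6394, 41.2851) (70.5264, 42.9144) (34.2225, 64) (22.2917, 64)]
7. shoelace: 1693.9508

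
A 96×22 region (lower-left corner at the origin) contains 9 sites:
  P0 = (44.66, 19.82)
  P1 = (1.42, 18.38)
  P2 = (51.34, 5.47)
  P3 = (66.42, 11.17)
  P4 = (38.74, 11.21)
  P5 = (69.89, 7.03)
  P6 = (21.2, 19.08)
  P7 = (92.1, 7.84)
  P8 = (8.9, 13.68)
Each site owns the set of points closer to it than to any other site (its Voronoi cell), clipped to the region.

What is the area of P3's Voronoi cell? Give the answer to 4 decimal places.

1. box [0,96]×[0,22]: [(0, 0) (96, 0) (96, 22) (0, 22)]
2. ⊥bis P3·P0 via (55.54,15.495): [(49.3805, 0) (96, 0) (96, 22) (58.1259, 22)]  |A|=929.4306
3. ⊥bis P3·P1 via (33.92,14.775): [(49.3805, 0) (96, 0) (96, 22) (58.1259, 22)]  |A|=929.4306
4. ⊥bis P3·P2 via (58.88,8.32): [(55.8619, 16.3048) (62.0248, 0) (96, 0) (96, 22) (58.1259, 22)]  |A|=826.3489
5. ⊥bis P3·P4 via (52.58,11.19): [(55.8619, 16.3048) (62.0248, 0) (96, 0) (96, 22) (58.1259, 22)]  |A|=826.3489
6. ⊥bis P3·P5 via (68.155,9.1): [(55.8619, 16.3048) (60.8876, 3.0087) (83.5458, 22) (58.1259, 22)]  |A|=270.7407
7. ⊥bis P3·P6 via (43.81,15.125): [(55.8619, 16.3048) (60.8876, 3.0087) (83.5458, 22) (58.1259, 22)]  |A|=270.7407
8. ⊥bis P3·P7 via (79.26,9.505): [(55.8619, 16.3048) (60.8876, 3.0087) (80.5552, 19.4934) (80.8803, 22) (58.1259, 22)]  |A|=267.4001
9. ⊥bis P3·P8 via (37.66,12.425): [(55.8619, 16.3048) (60.8876, 3.0087) (80.5552, 19.4934) (80.8803, 22) (58.1259, 22)]  |A|=267.4001
10. canonical 5-gon: [(55.8619, 16.3048) (60.8876, 3.0087) (80.5552, 19.4934) (80.8803, 22) (58.1259, 22)]
11. shoelace: 267.4001

Area of P3's cell: 267.4001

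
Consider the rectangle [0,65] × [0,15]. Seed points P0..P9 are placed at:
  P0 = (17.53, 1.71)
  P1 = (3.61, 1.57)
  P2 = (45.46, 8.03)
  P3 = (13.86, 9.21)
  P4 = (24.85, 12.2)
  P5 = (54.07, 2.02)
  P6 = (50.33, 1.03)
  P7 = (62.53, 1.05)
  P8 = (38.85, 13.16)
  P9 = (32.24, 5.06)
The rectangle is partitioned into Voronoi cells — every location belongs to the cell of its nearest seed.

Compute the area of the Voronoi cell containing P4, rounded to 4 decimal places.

Area of P4's cell: 94.9753

1. box [0,65]×[0,15]: [(0, 0) (65, 0) (65, 15) (0, 15)]
2. ⊥bis P4·P0 via (21.19,6.955): [(31.1569, 0) (65, 0) (65, 15) (9.661, 15)]  |A|=668.8653
3. ⊥bis P4·P1 via (14.23,6.885): [(10.4411, 14.4557) (31.1569, 0) (65, 0) (65, 15) (10.1687, 15)]  |A|=668.7271
4. ⊥bis P4·P2 via (35.155,10.115): [(10.4411, 14.4557) (31.1569, 0) (33.1084, 0) (36.1434, 15) (10.1687, 15)]  |A|=213.1157
5. ⊥bis P4·P3 via (19.355,10.705): [(20.1843, 7.6568) (31.1569, 0) (33.1084, 0) (36.1434, 15) (18.1865, 15)]  |A|=181.9518
6. ⊥bis P4·P5 via (39.46,7.11): [(20.1843, 7.6568) (31.1569, 0) (33.1084, 0) (36.1434, 15) (18.1865, 15)]  |A|=181.9518
7. ⊥bis P4·P6 via (37.59,6.615): [(20.1843, 7.6568) (31.1569, 0) (33.1084, 0) (36.1434, 15) (18.1865, 15)]  |A|=181.9518
8. ⊥bis P4·P7 via (43.69,6.625): [(20.1843, 7.6568) (31.1569, 0) (33.1084, 0) (36.1434, 15) (18.1865, 15)]  |A|=181.9518
9. ⊥bis P4·P8 via (31.85,12.68): [(20.1843, 7.6568) (31.1569, 0) (32.7195, 0) (31.6909, 15) (18.1865, 15)]  |A|=145.6411
10. ⊥bis P4·P9 via (28.545,8.63): [(20.1843, 7.6568) (24.6165, 4.564) (31.8903, 12.0924) (31.6909, 15) (18.1865, 15)]  |A|=94.9753
11. canonical 5-gon: [(20.1843, 7.6568) (24.6165, 4.564) (31.8903, 12.0924) (31.6909, 15) (18.1865, 15)]
12. shoelace: 94.9753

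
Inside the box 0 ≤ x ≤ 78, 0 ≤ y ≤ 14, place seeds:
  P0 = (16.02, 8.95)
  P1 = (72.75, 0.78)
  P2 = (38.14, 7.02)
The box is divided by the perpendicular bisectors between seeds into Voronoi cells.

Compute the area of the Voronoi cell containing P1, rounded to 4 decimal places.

Area of P1's cell: 307.9452

1. box [0,78]×[0,14]: [(0, 0) (78, 0) (78, 14) (0, 14)]
2. ⊥bis P1·P0 via (44.385,4.865): [(43.6844, 0) (78, 0) (78, 14) (45.7006, 14)]  |A|=466.3054
3. ⊥bis P1·P2 via (55.445,3.9): [(54.7419, 0) (78, 0) (78, 14) (57.266, 14)]  |A|=307.9452
4. canonical 4-gon: [(54.7419, 0) (78, 0) (78, 14) (57.266, 14)]
5. shoelace: 307.9452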